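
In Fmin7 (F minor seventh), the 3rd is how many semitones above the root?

3

Spelling the chord: F-Ab-C-Eb.
F to Ab is a minor third: 3 semitones.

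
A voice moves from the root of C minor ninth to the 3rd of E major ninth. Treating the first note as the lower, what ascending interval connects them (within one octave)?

augmented fifth

C minor ninth has C as its root, and E major ninth has G# as its 3rd.
C up to G# is 8 semitones, a half step wider than a perfect fifth, so the interval is augmented.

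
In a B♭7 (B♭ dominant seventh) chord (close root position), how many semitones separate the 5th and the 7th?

The chord tones of B♭ dominant seventh are B♭–D–F–A♭.
F to A♭ is a minor third: 3 semitones.

3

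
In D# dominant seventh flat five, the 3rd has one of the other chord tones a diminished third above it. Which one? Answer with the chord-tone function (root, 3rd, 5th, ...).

D#7b5 is spelled D#, F##, A, C#.
The 3rd is F##. A diminished third above F## is A.
A is the chord's 5th.

5th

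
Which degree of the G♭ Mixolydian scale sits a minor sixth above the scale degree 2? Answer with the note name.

The scale is G♭ A♭ B♭ C♭ D♭ E♭ F♭.
The scale degree 2 is A♭; a minor sixth above that is F♭ — scale degree 7.

Fb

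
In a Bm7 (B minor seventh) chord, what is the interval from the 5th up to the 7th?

m3

Bmin7: B–D–F#–A.
So we need the interval from F# up to A.
3 letter names make it a third; at 3 semitones (a half step narrower than major) the quality is minor.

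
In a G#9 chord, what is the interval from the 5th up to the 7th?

minor third

G#9 (G# dominant ninth) is spelled G#, B#, D#, F#, A#.
That puts D# below F#.
From D# to F#: 3 semitones over a third = minor.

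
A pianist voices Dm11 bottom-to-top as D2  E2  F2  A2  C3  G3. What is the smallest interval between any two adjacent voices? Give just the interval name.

minor 2nd

Adjacent intervals: D2→E2 = major second; E2→F2 = minor second; F2→A2 = major third; A2→C3 = minor third; C3→G3 = perfect fifth.
The smallest is E2 to F2, a minor second (1 semitone).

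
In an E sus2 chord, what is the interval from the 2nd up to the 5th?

Esus2 (E sus2): E, F#, B.
The 2nd is F# and the 5th is B.
Counting 4 letters and 5 half steps from F# gives a perfect fourth.

perfect fourth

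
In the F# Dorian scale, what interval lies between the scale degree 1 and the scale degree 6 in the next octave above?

major thirteenth

F# dorian: F# G# A B C# D# E.
That puts F# below D#.
From F# to D# is 21 semitones, exactly the major thirteenth.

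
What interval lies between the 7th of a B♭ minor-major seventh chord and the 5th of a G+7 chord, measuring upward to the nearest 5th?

The 7th of B♭ minor-major seventh is A; the 5th of G+7 is D♯.
From A to D♯: 6 semitones over a fourth = augmented.

augmented 4th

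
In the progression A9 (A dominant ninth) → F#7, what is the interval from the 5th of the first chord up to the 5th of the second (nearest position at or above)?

A9 (A dominant ninth) has E as its 5th, and F#7 has C# as its 5th.
E up to C# spans 6 letter names and 9 semitones — a major sixth.

major 6th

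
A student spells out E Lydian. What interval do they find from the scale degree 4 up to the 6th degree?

m3

The scale runs E F# G# A# B C# D#.
So we need the interval from A# up to C#.
A# up to C# is 3 semitones, a half step narrower than a major third, so the interval is minor.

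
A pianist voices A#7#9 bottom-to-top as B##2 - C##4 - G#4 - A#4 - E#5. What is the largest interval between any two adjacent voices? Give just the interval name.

minor 9th

Adjacent intervals: B##2→C##4 = minor ninth; C##4→G#4 = diminished fifth; G#4→A#4 = major second; A#4→E#5 = perfect fifth.
The largest is B##2 to C##4, a minor ninth (13 semitones).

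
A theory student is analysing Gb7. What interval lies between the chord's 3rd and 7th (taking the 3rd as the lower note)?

Gb dominant seventh is spelled Gb Bb Db Fb.
So we need the interval from Bb up to Fb.
5 letter names make it a fifth; at 6 semitones (a half step narrower than perfect) the quality is diminished.
That tritone between 3rd and 7th is what gives the dominant seventh its pull toward resolution.

diminished fifth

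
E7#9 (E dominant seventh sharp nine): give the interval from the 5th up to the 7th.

minor 3rd

Spelling the chord: E-G#-B-D-F##.
The 5th is B and the 7th is D.
3 letter names make it a third; at 3 semitones (a half step narrower than major) the quality is minor.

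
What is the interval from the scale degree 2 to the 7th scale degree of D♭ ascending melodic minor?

The scale runs D♭ E♭ F♭ G♭ A♭ B♭ C.
Scale degree 2 = E♭; scale degree 7 = C.
Counting 6 letters and 9 half steps from E♭ gives a major sixth.

major sixth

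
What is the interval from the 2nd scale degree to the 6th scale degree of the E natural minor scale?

Spelling the E natural minor scale: E F# G A B C D.
The 2nd scale degree is F# and the 6th degree is C.
From F# to C: 6 semitones over a fifth = diminished.

diminished 5th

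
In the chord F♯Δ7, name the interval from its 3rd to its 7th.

F♯Δ7 is spelled F♯-A♯-C♯-E♯.
So we need the interval from A♯ up to E♯.
Counting 5 letters and 7 half steps from A♯ gives a perfect fifth.

perfect 5th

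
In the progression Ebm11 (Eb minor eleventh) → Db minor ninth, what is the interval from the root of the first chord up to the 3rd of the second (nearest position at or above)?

Ebm11 (Eb minor eleventh) has Eb as its root, and Db minor ninth has Fb as its 3rd.
Eb up to Fb is 1 semitone, a half step narrower than a major second, so the interval is minor.

minor second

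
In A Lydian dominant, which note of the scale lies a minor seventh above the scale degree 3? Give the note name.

The scale is A B C♯ D♯ E F♯ G.
The scale degree 3 is C♯; a minor seventh above that is B — scale degree 2.

B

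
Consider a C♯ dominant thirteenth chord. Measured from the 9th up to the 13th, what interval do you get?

Spelling the chord: C♯ E♯ G♯ B D♯ A♯.
The 9th is D♯ and the 13th is A♯.
From D♯ to A♯ is 7 semitones, exactly the perfect fifth.

perfect 5th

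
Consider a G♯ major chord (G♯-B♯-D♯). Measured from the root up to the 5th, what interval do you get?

That puts G♯ below D♯.
G♯ up to D♯ spans 5 letter names and 7 semitones — a perfect fifth.

perfect 5th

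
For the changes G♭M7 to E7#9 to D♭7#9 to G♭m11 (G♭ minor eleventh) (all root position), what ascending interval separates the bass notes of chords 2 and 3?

diminished 7th

The roots are E and D♭.
From E to D♭: 9 semitones over a seventh = diminished.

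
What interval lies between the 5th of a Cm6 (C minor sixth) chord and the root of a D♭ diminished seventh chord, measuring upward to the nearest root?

diminished fifth

The 5th of Cm6 (C minor sixth) is G; the root of D♭ diminished seventh is D♭.
G up to D♭ is 6 semitones, a half step narrower than a perfect fifth, so the interval is diminished.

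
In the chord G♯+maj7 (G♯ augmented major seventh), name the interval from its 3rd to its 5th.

major third

G♯maj7#5: G♯ B♯ D𝄪 F𝄪.
That puts B♯ below D𝄪.
B♯ up to D𝄪 spans 3 letter names and 4 semitones — a major third.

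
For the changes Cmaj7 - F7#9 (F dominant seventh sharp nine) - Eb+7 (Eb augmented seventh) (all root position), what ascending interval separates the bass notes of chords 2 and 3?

The roots are F and Eb.
From F to Eb: 10 semitones over a seventh = minor.

minor seventh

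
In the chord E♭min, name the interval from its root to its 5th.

perfect fifth

E♭ minor is spelled E♭–G♭–B♭.
So we need the interval from E♭ up to B♭.
E♭ up to B♭ spans 5 letter names and 7 semitones — a perfect fifth.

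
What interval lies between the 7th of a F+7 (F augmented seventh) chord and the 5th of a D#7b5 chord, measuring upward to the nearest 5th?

augmented fourth

F+7 (F augmented seventh) has Eb as its 7th, and D#7b5 has A as its 5th.
From Eb to A: 6 semitones over a fourth = augmented.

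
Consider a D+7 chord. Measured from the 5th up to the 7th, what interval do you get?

diminished third

D7#5 (D augmented seventh) is spelled D F# A# C.
So we need the interval from A# up to C.
A# up to C is 2 semitones, a whole step narrower than a major third, so the interval is diminished.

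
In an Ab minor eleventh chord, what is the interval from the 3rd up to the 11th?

The chord tones of Abm11 are Ab-Cb-Eb-Gb-Bb-Db.
So we need the interval from Cb up to Db.
Counting 9 letters and 14 half steps from Cb gives a major ninth.

major 9th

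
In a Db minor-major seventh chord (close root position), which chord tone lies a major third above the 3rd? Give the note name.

Ab

Dbm(maj7) (Db minor-major seventh): Db Fb Ab C.
The 3rd is Fb. A major third above Fb is Ab.
Ab is the chord's 5th.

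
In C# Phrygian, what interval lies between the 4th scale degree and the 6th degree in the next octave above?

The scale runs C# D E F# G# A B.
The 4th scale degree is F# and the degree 6 (up an octave) is A.
From F# to A: 15 semitones over a tenth = minor.

minor tenth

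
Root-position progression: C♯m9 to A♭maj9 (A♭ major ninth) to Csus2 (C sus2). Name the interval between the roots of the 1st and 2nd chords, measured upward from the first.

The roots are C♯ and A♭.
From C♯ to A♭: 7 semitones over a sixth = diminished.

diminished sixth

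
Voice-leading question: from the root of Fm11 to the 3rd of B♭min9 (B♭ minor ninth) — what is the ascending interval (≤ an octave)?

The root of Fm11 is F; the 3rd of B♭min9 (B♭ minor ninth) is D♭.
From F to D♭: 8 semitones over a sixth = minor.

minor sixth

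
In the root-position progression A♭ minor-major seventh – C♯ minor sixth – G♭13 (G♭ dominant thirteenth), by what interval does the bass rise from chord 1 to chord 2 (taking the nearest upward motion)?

The roots are A♭ and C♯.
3 letter names make it a third; at 5 semitones (a half step wider than major) the quality is augmented.

A3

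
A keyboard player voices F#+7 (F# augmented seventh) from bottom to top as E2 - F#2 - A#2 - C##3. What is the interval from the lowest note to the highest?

The outer voices are E2 and C##3.
6 letter names make it a sixth; at 10 semitones (a half step wider than major) the quality is augmented.

augmented sixth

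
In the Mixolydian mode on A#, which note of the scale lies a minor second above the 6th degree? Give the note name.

The scale is A# B# C## D# E# F## G#.
The 6th degree is F##; a minor second above that is G# — scale degree 7.

G#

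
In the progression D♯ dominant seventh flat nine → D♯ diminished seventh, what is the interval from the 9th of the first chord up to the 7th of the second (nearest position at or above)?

D♯ dominant seventh flat nine has E as its 9th, and D♯ diminished seventh has C as its 7th.
6 letter names make it a sixth; at 8 semitones (a half step narrower than major) the quality is minor.

minor sixth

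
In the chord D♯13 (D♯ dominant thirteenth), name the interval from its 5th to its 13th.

The chord tones of D♯13 (D♯ dominant thirteenth) are D♯ F𝄪 A♯ C♯ E♯ B♯.
That puts A♯ below B♯.
From A♯ to B♯ is 14 semitones, exactly the major ninth.

major 9th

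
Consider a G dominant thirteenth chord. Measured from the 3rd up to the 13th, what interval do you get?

P11

G13 is spelled G B D F A E.
The 3rd is B and the 13th is E.
From B to E is 17 semitones, exactly the perfect eleventh.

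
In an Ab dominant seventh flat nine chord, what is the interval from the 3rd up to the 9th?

Ab dominant seventh flat nine is spelled Ab–C–Eb–Gb–Bbb.
The 3rd is C and the 9th is Bbb.
C up to Bbb is 9 semitones, a whole step narrower than a major seventh, so the interval is diminished.

d7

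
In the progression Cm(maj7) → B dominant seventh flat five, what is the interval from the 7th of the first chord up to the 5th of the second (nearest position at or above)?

diminished 5th

The 7th of Cm(maj7) is B; the 5th of B dominant seventh flat five is F.
From B to F: 6 semitones over a fifth = diminished.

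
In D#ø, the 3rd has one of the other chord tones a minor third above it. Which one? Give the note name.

A

D#ø is spelled D#, F#, A, C#.
The 3rd is F#. A minor third above F# is A.
A is the chord's 5th.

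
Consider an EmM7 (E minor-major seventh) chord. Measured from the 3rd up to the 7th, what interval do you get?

Spelling the chord: E, G, B, D♯.
The 3rd is G and the 7th is D♯.
5 letter names make it a fifth; at 8 semitones (a half step wider than perfect) the quality is augmented.

augmented 5th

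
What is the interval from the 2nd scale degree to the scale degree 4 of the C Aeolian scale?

minor third

The scale runs C D Eb F G Ab Bb.
That puts D below F.
From D to F: 3 semitones over a third = minor.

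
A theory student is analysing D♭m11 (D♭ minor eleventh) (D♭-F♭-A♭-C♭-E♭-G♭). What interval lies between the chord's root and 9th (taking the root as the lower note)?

major ninth

That puts D♭ below E♭.
Counting 9 letters and 14 half steps from D♭ gives a major ninth.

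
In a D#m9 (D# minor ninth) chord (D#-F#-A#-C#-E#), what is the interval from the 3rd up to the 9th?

major 7th

So we need the interval from F# up to E#.
From F# to E# is 11 semitones, exactly the major seventh.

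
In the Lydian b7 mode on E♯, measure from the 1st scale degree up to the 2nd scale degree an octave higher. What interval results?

The scale runs E♯ F𝄪 G𝄪 A𝄪 B♯ C𝄪 D♯.
That puts E♯ below F𝄪.
Counting 9 letters and 14 half steps from E♯ gives a major ninth.

major ninth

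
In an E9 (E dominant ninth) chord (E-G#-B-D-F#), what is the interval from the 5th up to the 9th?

The 5th is B and the 9th is F#.
From B to F# is 7 semitones, exactly the perfect fifth.

perfect fifth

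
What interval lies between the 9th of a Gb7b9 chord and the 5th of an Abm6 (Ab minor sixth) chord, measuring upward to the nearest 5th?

A5

The 9th of Gb7b9 is Abb; the 5th of Abm6 (Ab minor sixth) is Eb.
Abb up to Eb is 8 semitones, a half step wider than a perfect fifth, so the interval is augmented.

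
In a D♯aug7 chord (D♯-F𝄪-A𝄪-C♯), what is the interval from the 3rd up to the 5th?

major third

So we need the interval from F𝄪 up to A𝄪.
F𝄪 up to A𝄪 spans 3 letter names and 4 semitones — a major third.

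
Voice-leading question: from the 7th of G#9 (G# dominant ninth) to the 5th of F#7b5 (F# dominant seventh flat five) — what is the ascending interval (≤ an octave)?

G#9 (G# dominant ninth) has F# as its 7th, and F#7b5 (F# dominant seventh flat five) has C as its 5th.
5 letter names make it a fifth; at 6 semitones (a half step narrower than perfect) the quality is diminished.

diminished fifth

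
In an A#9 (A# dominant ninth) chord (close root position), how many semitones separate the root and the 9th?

14

A# dominant ninth: A#–C##–E#–G#–B#.
A# to B# is a major ninth: 14 semitones.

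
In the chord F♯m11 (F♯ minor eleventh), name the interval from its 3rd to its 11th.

Spelling the chord: F♯–A–C♯–E–G♯–B.
The 3rd is A and the 11th is B.
From A to B is 14 semitones, exactly the major ninth.

major ninth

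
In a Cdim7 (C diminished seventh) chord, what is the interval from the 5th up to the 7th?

C diminished seventh is spelled C, Eb, Gb, Bbb.
5th = Gb; 7th = Bbb.
From Gb to Bbb: 3 semitones over a third = minor.

minor third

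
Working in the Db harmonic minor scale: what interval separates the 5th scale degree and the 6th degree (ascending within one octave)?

minor second

Db harmonic minor: Db Eb Fb Gb Ab Bbb C.
The 5th scale degree is Ab and the 6th degree is Bbb.
2 letter names make it a second; at 1 semitone (a half step narrower than major) the quality is minor.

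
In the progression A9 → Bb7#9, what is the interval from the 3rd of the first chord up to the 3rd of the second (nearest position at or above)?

minor 2nd

A9 has C# as its 3rd, and Bb7#9 has D as its 3rd.
C# up to D is 1 semitone, a half step narrower than a major second, so the interval is minor.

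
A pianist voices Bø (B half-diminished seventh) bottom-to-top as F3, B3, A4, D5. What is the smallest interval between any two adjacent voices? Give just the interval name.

Adjacent intervals: F3→B3 = augmented fourth; B3→A4 = minor seventh; A4→D5 = perfect fourth.
The smallest is A4 to D5, a perfect fourth (5 semitones).

perfect fourth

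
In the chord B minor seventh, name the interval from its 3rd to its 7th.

perfect 5th

Spelling the chord: B–D–F♯–A.
3rd = D; 7th = A.
Counting 5 letters and 7 half steps from D gives a perfect fifth.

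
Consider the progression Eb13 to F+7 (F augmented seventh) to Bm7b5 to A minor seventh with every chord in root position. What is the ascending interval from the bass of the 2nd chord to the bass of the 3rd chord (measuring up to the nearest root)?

The roots are F and B.
F up to B is 6 semitones, a half step wider than a perfect fourth, so the interval is augmented.

augmented fourth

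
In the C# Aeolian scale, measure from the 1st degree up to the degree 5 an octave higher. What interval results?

The scale runs C# D# E F# G# A B.
1st degree = C#; 5th degree (up an octave) = G#.
Counting 12 letters and 19 half steps from C# gives a perfect twelfth.

perfect twelfth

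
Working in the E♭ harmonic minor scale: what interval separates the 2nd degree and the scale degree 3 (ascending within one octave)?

minor second

E♭ harmonic minor: E♭ F G♭ A♭ B♭ C♭ D.
The 2nd degree is F and the degree 3 is G♭.
From F to G♭: 1 semitone over a second = minor.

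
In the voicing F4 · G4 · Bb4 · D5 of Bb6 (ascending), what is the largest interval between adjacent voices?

Adjacent intervals: F4→G4 = major second; G4→Bb4 = minor third; Bb4→D5 = major third.
The largest is Bb4 to D5, a major third (4 semitones).

major 3rd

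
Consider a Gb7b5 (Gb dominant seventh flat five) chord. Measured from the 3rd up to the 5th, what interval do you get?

Spelling the chord: Gb Bb Dbb Fb.
That puts Bb below Dbb.
3 letter names make it a third; at 2 semitones (a whole step narrower than major) the quality is diminished.

diminished third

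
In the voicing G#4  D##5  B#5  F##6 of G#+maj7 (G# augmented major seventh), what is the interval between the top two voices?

perfect fifth

Those voices are B#5 and F##6.
B# up to F## spans 5 letter names and 7 semitones — a perfect fifth.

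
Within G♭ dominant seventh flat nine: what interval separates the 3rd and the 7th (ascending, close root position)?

G♭7b9: G♭–B♭–D♭–F♭–A𝄫.
The 3rd is B♭ and the 7th is F♭.
From B♭ to F♭: 6 semitones over a fifth = diminished.
That tritone between 3rd and 7th is what gives the dominant seventh its pull toward resolution.

diminished fifth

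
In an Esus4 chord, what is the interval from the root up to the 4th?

The chord tones of E sus4 are E, A, B.
The root is E and the 4th is A.
E up to A spans 4 letter names and 5 semitones — a perfect fourth.

perfect fourth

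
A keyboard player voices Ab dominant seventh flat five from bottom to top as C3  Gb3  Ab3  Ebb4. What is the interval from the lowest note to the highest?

diminished tenth

The outer voices are C3 and Ebb4.
10 letter names make it a tenth; at 14 semitones (a whole step narrower than major) the quality is diminished.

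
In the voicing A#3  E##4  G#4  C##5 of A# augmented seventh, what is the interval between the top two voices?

Those voices are G#4 and C##5.
G# up to C## is 6 semitones, a half step wider than a perfect fourth, so the interval is augmented.

augmented 4th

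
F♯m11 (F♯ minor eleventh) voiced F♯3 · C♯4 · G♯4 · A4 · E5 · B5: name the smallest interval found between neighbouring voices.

minor second

Adjacent intervals: F♯3→C♯4 = perfect fifth; C♯4→G♯4 = perfect fifth; G♯4→A4 = minor second; A4→E5 = perfect fifth; E5→B5 = perfect fifth.
The smallest is G♯4 to A4, a minor second (1 semitone).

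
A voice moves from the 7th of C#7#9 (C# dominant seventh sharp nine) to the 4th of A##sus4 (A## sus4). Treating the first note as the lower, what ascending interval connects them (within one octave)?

augmented third

C#7#9 (C# dominant seventh sharp nine) has B as its 7th, and A##sus4 (A## sus4) has D## as its 4th.
B up to D## is 5 semitones, a half step wider than a major third, so the interval is augmented.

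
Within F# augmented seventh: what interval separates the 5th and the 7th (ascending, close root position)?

diminished third

Spelling the chord: F#–A#–C##–E.
5th = C##; 7th = E.
From C## to E: 2 semitones over a third = diminished.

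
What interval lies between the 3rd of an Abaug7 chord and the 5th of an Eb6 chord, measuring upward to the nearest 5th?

m7

The 3rd of Abaug7 is C; the 5th of Eb6 is Bb.
C up to Bb is 10 semitones, a half step narrower than a major seventh, so the interval is minor.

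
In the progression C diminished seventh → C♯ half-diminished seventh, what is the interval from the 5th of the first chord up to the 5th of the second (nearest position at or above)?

C diminished seventh has G♭ as its 5th, and C♯ half-diminished seventh has G as its 5th.
From G♭ to G: 1 semitone over a unison = augmented.

A1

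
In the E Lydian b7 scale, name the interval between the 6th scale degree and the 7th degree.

Spelling the E Lydian b7 scale: E F# G# A# B C# D.
6th scale degree = C#; scale degree 7 = D.
From C# to D: 1 semitone over a second = minor.

minor second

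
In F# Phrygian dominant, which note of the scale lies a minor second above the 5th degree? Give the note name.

D

The scale is F# G A# B C# D E.
The 5th degree is C#; a minor second above that is D — scale degree 6.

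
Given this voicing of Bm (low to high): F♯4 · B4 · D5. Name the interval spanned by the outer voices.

The outer voices are F♯4 and D5.
6 letter names make it a sixth; at 8 semitones (a half step narrower than major) the quality is minor.

minor sixth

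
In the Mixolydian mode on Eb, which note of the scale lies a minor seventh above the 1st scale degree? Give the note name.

The scale is Eb F G Ab Bb C Db.
The 1st scale degree is Eb; a minor seventh above that is Db — scale degree 7.

Db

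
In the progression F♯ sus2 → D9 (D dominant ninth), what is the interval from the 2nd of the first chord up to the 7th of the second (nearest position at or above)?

F♯ sus2 has G♯ as its 2nd, and D9 (D dominant ninth) has C as its 7th.
4 letter names make it a fourth; at 4 semitones (a half step narrower than perfect) the quality is diminished.

diminished fourth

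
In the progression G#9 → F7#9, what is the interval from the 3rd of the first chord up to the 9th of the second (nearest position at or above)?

The 3rd of G#9 is B#; the 9th of F7#9 is G#.
6 letter names make it a sixth; at 8 semitones (a half step narrower than major) the quality is minor.

minor sixth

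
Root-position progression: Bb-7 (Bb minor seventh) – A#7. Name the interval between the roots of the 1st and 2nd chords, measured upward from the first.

augmented seventh

The roots are Bb and A#.
Bb up to A# is 12 semitones, a half step wider than a major seventh, so the interval is augmented.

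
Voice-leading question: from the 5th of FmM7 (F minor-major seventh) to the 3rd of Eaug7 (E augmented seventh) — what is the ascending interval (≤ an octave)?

A5

The 5th of FmM7 (F minor-major seventh) is C; the 3rd of Eaug7 (E augmented seventh) is G♯.
From C to G♯: 8 semitones over a fifth = augmented.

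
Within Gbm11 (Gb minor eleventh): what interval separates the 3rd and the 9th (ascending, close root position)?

Spelling the chord: Gb–Bbb–Db–Fb–Ab–Cb.
The 3rd is Bbb and the 9th is Ab.
From Bbb to Ab is 11 semitones, exactly the major seventh.

major 7th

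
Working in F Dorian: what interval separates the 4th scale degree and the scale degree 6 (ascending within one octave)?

The scale runs F G Ab Bb C D Eb.
So we need the interval from Bb up to D.
Bb up to D spans 3 letter names and 4 semitones — a major third.

major 3rd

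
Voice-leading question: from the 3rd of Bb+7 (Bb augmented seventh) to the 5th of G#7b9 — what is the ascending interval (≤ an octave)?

Bb+7 (Bb augmented seventh) has D as its 3rd, and G#7b9 has D# as its 5th.
1 letter names make it a unison; at 1 semitone (a half step wider than perfect) the quality is augmented.

A1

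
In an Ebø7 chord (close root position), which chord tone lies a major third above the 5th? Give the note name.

Spelling the chord: Eb Gb Bbb Db.
The 5th is Bbb. A major third above Bbb is Db.
Db is the chord's 7th.

Db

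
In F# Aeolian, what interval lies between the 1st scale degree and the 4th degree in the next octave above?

The scale runs F# G# A B C# D E.
So we need the interval from F# up to B.
F# up to B spans 11 letter names and 17 semitones — a perfect eleventh.

perfect eleventh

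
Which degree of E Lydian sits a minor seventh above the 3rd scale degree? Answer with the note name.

The scale is E F# G# A# B C# D#.
The 3rd scale degree is G#; a minor seventh above that is F# — scale degree 2.

F#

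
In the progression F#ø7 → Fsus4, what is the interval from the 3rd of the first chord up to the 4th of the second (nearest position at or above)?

m2

F#ø7 has A as its 3rd, and Fsus4 has Bb as its 4th.
From A to Bb: 1 semitone over a second = minor.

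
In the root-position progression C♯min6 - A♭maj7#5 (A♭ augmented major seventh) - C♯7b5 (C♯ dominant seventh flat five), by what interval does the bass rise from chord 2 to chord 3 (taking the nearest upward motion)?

The roots are A♭ and C♯.
A♭ up to C♯ is 5 semitones, a half step wider than a major third, so the interval is augmented.

augmented third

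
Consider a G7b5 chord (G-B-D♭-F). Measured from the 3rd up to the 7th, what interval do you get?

So we need the interval from B up to F.
From B to F: 6 semitones over a fifth = diminished.
That tritone between 3rd and 7th is what gives the dominant seventh its pull toward resolution.

diminished fifth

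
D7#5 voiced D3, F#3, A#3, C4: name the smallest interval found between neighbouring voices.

Adjacent intervals: D3→F#3 = major third; F#3→A#3 = major third; A#3→C4 = diminished third.
The smallest is A#3 to C4, a diminished third (2 semitones).

diminished third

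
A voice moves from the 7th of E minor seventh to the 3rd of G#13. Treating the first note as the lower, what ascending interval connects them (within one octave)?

A6

The 7th of E minor seventh is D; the 3rd of G#13 is B#.
From D to B#: 10 semitones over a sixth = augmented.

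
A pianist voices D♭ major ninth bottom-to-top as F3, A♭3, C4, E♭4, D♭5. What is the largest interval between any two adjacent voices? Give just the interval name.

minor seventh

Adjacent intervals: F3→A♭3 = minor third; A♭3→C4 = major third; C4→E♭4 = minor third; E♭4→D♭5 = minor seventh.
The largest is E♭4 to D♭5, a minor seventh (10 semitones).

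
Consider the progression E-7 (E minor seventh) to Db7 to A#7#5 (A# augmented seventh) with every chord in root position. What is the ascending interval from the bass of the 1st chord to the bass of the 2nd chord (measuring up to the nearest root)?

d7

The roots are E and Db.
E up to Db is 9 semitones, a whole step narrower than a major seventh, so the interval is diminished.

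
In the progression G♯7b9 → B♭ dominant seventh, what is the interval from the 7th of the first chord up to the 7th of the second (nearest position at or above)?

diminished third

The 7th of G♯7b9 is F♯; the 7th of B♭ dominant seventh is A♭.
From F♯ to A♭: 2 semitones over a third = diminished.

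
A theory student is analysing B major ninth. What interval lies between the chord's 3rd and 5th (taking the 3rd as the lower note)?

minor 3rd

B major ninth is spelled B D# F# A# C#.
The 3rd is D# and the 5th is F#.
D# up to F# is 3 semitones, a half step narrower than a major third, so the interval is minor.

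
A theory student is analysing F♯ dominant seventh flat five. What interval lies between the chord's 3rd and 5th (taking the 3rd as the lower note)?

diminished third

The chord tones of F♯7b5 are F♯, A♯, C, E.
That puts A♯ below C.
A♯ up to C is 2 semitones, a whole step narrower than a major third, so the interval is diminished.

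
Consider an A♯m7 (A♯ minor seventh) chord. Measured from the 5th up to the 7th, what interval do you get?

A♯m7: A♯–C♯–E♯–G♯.
The 5th is E♯ and the 7th is G♯.
E♯ up to G♯ is 3 semitones, a half step narrower than a major third, so the interval is minor.

minor third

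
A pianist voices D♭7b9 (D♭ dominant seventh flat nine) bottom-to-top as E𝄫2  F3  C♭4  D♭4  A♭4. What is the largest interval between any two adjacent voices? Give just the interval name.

Adjacent intervals: E𝄫2→F3 = augmented ninth; F3→C♭4 = diminished fifth; C♭4→D♭4 = major second; D♭4→A♭4 = perfect fifth.
The largest is E𝄫2 to F3, an augmented ninth (15 semitones).

augmented ninth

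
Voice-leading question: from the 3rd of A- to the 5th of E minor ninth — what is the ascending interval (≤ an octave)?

major seventh

The 3rd of A- is C; the 5th of E minor ninth is B.
Counting 7 letters and 11 half steps from C gives a major seventh.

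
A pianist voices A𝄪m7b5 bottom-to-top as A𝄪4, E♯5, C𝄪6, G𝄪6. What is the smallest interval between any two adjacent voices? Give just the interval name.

Adjacent intervals: A𝄪4→E♯5 = diminished fifth; E♯5→C𝄪6 = major sixth; C𝄪6→G𝄪6 = perfect fifth.
The smallest is A𝄪4 to E♯5, a diminished fifth (6 semitones).

diminished fifth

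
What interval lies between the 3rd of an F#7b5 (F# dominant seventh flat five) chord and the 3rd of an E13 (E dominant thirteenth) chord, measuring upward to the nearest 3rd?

minor seventh

The 3rd of F#7b5 (F# dominant seventh flat five) is A#; the 3rd of E13 (E dominant thirteenth) is G#.
7 letter names make it a seventh; at 10 semitones (a half step narrower than major) the quality is minor.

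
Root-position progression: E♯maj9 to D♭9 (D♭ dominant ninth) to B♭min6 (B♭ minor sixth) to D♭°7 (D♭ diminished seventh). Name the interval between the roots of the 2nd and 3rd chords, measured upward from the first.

major sixth

The roots are D♭ and B♭.
D♭ up to B♭ spans 6 letter names and 9 semitones — a major sixth.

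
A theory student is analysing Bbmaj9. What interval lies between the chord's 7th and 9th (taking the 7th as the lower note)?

Bbmaj9 (Bb major ninth) is spelled Bb D F A C.
The 7th is A and the 9th is C.
3 letter names make it a third; at 3 semitones (a half step narrower than major) the quality is minor.

minor third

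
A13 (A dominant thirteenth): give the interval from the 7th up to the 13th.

M7

A13 is spelled A C# E G B F#.
That puts G below F#.
G up to F# spans 7 letter names and 11 semitones — a major seventh.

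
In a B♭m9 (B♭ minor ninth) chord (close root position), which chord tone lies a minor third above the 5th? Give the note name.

Ab

The chord tones of B♭m9 (B♭ minor ninth) are B♭-D♭-F-A♭-C.
The 5th is F. A minor third above F is A♭.
A♭ is the chord's 7th.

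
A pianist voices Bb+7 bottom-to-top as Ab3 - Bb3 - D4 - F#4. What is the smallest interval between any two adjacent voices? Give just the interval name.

major 2nd

Adjacent intervals: Ab3→Bb3 = major second; Bb3→D4 = major third; D4→F#4 = major third.
The smallest is Ab3 to Bb3, a major second (2 semitones).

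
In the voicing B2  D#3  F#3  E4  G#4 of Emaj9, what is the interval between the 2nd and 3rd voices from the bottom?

minor third

Those voices are D#3 and F#3.
From D# to F#: 3 semitones over a third = minor.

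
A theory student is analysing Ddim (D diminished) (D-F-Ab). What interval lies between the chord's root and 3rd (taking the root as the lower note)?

Root = D; 3rd = F.
3 letter names make it a third; at 3 semitones (a half step narrower than major) the quality is minor.

m3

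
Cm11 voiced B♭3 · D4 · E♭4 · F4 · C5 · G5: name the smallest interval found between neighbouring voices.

minor second

Adjacent intervals: B♭3→D4 = major third; D4→E♭4 = minor second; E♭4→F4 = major second; F4→C5 = perfect fifth; C5→G5 = perfect fifth.
The smallest is D4 to E♭4, a minor second (1 semitone).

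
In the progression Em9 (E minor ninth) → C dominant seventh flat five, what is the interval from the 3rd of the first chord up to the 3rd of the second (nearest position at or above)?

The 3rd of Em9 (E minor ninth) is G; the 3rd of C dominant seventh flat five is E.
Counting 6 letters and 9 half steps from G gives a major sixth.

major sixth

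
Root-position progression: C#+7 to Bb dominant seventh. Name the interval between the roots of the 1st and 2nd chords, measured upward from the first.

The roots are C# and Bb.
From C# to Bb: 9 semitones over a seventh = diminished.

diminished 7th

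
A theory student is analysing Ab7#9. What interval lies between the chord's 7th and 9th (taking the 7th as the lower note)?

Spelling the chord: Ab, C, Eb, Gb, B.
7th = Gb; 9th = B.
From Gb to B: 5 semitones over a third = augmented.

augmented 3rd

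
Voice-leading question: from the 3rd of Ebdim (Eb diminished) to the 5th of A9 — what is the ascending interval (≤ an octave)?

augmented sixth

Ebdim (Eb diminished) has Gb as its 3rd, and A9 has E as its 5th.
6 letter names make it a sixth; at 10 semitones (a half step wider than major) the quality is augmented.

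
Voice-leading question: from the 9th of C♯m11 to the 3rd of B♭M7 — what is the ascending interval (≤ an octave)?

C♯m11 has D♯ as its 9th, and B♭M7 has D as its 3rd.
From D♯ to D: 11 semitones over an octave = diminished.

diminished octave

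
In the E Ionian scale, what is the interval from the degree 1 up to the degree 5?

E major: E F♯ G♯ A B C♯ D♯.
Degree 1 = E; 5th scale degree = B.
From E to B is 7 semitones, exactly the perfect fifth.

perfect fifth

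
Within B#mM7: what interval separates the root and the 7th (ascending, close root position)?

B#m(maj7) is spelled B#-D#-F##-A##.
Root = B#; 7th = A##.
Counting 7 letters and 11 half steps from B# gives a major seventh.

major seventh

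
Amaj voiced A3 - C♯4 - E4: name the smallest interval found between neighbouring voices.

Adjacent intervals: A3→C♯4 = major third; C♯4→E4 = minor third.
The smallest is C♯4 to E4, a minor third (3 semitones).

minor 3rd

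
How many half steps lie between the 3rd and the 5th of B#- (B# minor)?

4

The chord tones of B# minor are B# D# F##.
D# to F## is a major third: 4 semitones.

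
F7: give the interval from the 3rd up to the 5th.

F7 is spelled F–A–C–Eb.
That puts A below C.
A up to C is 3 semitones, a half step narrower than a major third, so the interval is minor.

minor third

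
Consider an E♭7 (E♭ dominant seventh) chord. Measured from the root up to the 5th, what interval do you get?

E♭ dominant seventh is spelled E♭–G–B♭–D♭.
That puts E♭ below B♭.
Counting 5 letters and 7 half steps from E♭ gives a perfect fifth.

perfect fifth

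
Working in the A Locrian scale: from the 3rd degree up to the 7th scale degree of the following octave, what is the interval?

Spelling the A Locrian scale: A Bb C D Eb F G.
So we need the interval from C up to G.
C up to G spans 12 letter names and 19 semitones — a perfect twelfth.

perfect 12th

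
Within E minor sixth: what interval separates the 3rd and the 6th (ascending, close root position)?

augmented 4th

Em6 (E minor sixth) is spelled E, G, B, C#.
So we need the interval from G up to C#.
From G to C#: 6 semitones over a fourth = augmented.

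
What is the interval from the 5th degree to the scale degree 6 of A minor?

minor second

The scale runs A B C D E F G.
So we need the interval from E up to F.
From E to F: 1 semitone over a second = minor.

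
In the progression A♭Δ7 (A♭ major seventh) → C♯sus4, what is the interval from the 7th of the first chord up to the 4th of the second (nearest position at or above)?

The 7th of A♭Δ7 (A♭ major seventh) is G; the 4th of C♯sus4 is F♯.
G up to F♯ spans 7 letter names and 11 semitones — a major seventh.

major seventh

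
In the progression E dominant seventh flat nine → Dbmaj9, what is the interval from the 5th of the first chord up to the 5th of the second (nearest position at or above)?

d7

The 5th of E dominant seventh flat nine is B; the 5th of Dbmaj9 is Ab.
From B to Ab: 9 semitones over a seventh = diminished.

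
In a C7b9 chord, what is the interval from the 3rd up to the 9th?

Spelling the chord: C E G Bb Db.
So we need the interval from E up to Db.
7 letter names make it a seventh; at 9 semitones (a whole step narrower than major) the quality is diminished.

diminished seventh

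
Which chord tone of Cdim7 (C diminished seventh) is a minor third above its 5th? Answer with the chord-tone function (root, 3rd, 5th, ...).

7th

C°7: C–E♭–G♭–B𝄫.
The 5th is G♭. A minor third above G♭ is B𝄫.
B𝄫 is the chord's 7th.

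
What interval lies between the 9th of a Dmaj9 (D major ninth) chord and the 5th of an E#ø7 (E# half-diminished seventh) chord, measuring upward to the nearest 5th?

The 9th of Dmaj9 (D major ninth) is E; the 5th of E#ø7 (E# half-diminished seventh) is B.
From E to B is 7 semitones, exactly the perfect fifth.

perfect fifth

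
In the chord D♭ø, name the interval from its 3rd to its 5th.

minor third

D♭ø: D♭-F♭-A𝄫-C♭.
The 3rd is F♭ and the 5th is A𝄫.
From F♭ to A𝄫: 3 semitones over a third = minor.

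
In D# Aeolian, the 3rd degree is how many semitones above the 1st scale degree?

The scale is D# E# F# G# A# B C#.
D# up to F# is a minor third — 3 semitones.

3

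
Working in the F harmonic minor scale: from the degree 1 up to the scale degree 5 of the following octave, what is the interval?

F harmonic minor: F G Ab Bb C Db E.
So we need the interval from F up to C.
F up to C spans 12 letter names and 19 semitones — a perfect twelfth.

P12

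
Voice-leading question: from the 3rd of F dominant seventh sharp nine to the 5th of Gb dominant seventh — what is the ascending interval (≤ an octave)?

diminished 4th

The 3rd of F dominant seventh sharp nine is A; the 5th of Gb dominant seventh is Db.
A up to Db is 4 semitones, a half step narrower than a perfect fourth, so the interval is diminished.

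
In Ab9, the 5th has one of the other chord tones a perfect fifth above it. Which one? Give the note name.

Bb

The chord tones of Ab9 are Ab, C, Eb, Gb, Bb.
The 5th is Eb. A perfect fifth above Eb is Bb.
Bb is the chord's 9th.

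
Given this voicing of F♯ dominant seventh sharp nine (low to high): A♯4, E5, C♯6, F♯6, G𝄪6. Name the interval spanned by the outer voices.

The outer voices are A♯4 and G𝄪6.
From A♯ to G𝄪 is 23 semitones, exactly the major fourteenth.

major 14th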